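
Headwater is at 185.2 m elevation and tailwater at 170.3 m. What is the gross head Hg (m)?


Hg = 185.2 - 170.3 = 14.9000 m


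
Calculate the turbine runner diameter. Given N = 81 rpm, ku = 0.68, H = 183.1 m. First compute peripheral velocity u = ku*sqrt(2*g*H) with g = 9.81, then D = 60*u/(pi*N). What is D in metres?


u = 0.68 * sqrt(2*9.81*183.1) = 40.7570 m/s
D = 60 * 40.7570 / (pi * 81) = 9.6099 m


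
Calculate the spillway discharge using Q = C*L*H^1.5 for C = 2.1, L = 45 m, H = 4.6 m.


Q = 2.1 * 45 * 4.6^1.5 = 932.3276 m^3/s


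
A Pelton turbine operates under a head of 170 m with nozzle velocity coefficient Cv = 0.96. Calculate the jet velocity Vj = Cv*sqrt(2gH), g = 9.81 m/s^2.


Vj = 0.96 * sqrt(2*9.81*170) = 55.4428 m/s


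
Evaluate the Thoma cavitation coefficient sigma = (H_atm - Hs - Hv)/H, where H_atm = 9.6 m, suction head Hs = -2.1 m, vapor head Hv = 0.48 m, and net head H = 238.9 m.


sigma = (9.6 - (-2.1) - 0.48) / 238.9 = 0.0470


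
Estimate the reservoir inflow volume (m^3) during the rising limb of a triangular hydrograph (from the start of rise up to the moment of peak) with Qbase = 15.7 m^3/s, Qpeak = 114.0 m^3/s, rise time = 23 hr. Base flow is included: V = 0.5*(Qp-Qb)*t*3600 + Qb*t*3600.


V = 0.5*(114.0 - 15.7)*23*3600 + 15.7*23*3600 = 5.3696e+06 m^3


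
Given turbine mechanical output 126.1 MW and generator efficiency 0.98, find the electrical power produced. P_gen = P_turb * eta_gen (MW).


P_gen = 126.1 * 0.98 = 123.5780 MW


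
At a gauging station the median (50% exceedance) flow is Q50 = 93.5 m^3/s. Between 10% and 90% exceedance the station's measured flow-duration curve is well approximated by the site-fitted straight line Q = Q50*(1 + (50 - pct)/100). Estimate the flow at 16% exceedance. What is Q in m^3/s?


Q = 93.5 * (1 + (50 - 16)/100) = 125.2900 m^3/s


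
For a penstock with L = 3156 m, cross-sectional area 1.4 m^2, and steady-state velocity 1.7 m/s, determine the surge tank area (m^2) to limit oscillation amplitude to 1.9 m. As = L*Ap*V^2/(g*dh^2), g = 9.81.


As = 3156 * 1.4 * 1.7^2 / (9.81 * 1.9^2) = 360.5676 m^2


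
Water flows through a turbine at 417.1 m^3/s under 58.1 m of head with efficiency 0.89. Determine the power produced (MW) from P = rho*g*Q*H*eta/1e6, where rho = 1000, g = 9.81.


P = 1000 * 9.81 * 417.1 * 58.1 * 0.89 / 1e6 = 211.5804 MW


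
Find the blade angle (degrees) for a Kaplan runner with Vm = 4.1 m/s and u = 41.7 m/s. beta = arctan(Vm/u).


beta = arctan(4.1 / 41.7) = 5.6153 degrees


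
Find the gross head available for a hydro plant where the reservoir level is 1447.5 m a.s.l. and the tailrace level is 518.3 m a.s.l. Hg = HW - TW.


Hg = 1447.5 - 518.3 = 929.2000 m


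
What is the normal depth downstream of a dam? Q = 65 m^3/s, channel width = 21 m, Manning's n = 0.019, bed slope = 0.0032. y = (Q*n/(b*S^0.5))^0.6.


y = (65 * 0.019 / (21 * 0.0032^0.5))^0.6 = 1.0236 m


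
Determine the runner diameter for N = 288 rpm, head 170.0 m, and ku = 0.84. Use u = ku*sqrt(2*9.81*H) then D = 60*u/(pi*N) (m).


u = 0.84 * sqrt(2*9.81*170.0) = 48.5125 m/s
D = 60 * 48.5125 / (pi * 288) = 3.2171 m


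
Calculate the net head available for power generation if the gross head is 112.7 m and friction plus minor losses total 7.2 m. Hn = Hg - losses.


Hn = 112.7 - 7.2 = 105.5000 m


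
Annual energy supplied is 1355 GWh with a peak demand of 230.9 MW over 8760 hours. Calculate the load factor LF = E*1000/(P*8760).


LF = 1355 * 1000 / (230.9 * 8760) = 0.6699


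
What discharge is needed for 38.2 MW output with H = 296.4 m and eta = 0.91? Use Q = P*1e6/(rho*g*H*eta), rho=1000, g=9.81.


Q = 38.2 * 1e6 / (1000 * 9.81 * 296.4 * 0.91) = 14.4369 m^3/s


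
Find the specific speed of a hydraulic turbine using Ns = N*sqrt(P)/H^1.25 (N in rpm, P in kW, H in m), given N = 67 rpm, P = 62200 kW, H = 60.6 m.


Ns = 67 * 62200^0.5 / 60.6^1.25 = 98.8278


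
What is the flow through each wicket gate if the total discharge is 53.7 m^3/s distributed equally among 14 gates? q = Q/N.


q = 53.7 / 14 = 3.8357 m^3/s


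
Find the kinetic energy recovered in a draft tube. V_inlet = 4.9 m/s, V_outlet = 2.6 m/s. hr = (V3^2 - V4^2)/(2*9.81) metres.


hr = (4.9^2 - 2.6^2) / (2*9.81) = 0.8792 m


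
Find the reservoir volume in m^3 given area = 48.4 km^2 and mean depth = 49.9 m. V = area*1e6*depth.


V = 48.4 * 1e6 * 49.9 = 2.4152e+09 m^3


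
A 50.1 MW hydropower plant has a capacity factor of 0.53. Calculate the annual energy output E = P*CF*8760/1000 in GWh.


E = 50.1 * 0.53 * 8760 / 1000 = 232.6043 GWh


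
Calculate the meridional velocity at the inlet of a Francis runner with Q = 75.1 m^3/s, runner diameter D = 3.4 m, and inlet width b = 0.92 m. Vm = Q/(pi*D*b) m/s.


Vm = 75.1 / (pi * 3.4 * 0.92) = 7.6423 m/s


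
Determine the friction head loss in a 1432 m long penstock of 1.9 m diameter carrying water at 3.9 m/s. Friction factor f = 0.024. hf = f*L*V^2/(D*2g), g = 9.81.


hf = 0.024 * 1432 * 3.9^2 / (1.9 * 2 * 9.81) = 14.0227 m


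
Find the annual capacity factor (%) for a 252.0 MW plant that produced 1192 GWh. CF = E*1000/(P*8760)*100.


CF = 1192 * 1000 / (252.0 * 8760) * 100 = 53.9972 %


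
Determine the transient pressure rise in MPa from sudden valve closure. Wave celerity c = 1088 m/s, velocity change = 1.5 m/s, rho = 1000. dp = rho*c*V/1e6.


dp = 1000 * 1088 * 1.5 / 1e6 = 1.6320 MPa


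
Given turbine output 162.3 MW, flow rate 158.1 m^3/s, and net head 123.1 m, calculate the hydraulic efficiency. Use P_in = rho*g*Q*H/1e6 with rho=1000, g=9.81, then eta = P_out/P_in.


P_in = 1000 * 9.81 * 158.1 * 123.1 / 1e6 = 190.9233 MW
eta = 162.3 / 190.9233 = 0.8501


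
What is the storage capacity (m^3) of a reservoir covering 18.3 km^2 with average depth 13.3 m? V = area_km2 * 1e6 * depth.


V = 18.3 * 1e6 * 13.3 = 2.4339e+08 m^3


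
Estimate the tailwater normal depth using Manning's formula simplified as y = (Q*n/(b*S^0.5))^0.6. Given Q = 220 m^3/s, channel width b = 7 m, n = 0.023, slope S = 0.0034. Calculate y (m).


y = (220 * 0.023 / (7 * 0.0034^0.5))^0.6 = 4.5288 m


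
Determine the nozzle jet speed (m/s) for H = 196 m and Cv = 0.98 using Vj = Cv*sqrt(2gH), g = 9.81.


Vj = 0.98 * sqrt(2*9.81*196) = 60.7720 m/s


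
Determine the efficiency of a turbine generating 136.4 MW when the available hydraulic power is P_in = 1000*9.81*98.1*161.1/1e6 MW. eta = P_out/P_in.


P_in = 1000 * 9.81 * 98.1 * 161.1 / 1e6 = 155.0364 MW
eta = 136.4 / 155.0364 = 0.8798


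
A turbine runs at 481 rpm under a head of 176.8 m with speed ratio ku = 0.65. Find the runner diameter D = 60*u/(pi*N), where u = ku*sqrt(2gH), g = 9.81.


u = 0.65 * sqrt(2*9.81*176.8) = 38.2828 m/s
D = 60 * 38.2828 / (pi * 481) = 1.5201 m


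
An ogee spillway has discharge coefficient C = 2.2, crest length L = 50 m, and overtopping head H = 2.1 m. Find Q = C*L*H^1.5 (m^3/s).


Q = 2.2 * 50 * 2.1^1.5 = 334.7508 m^3/s


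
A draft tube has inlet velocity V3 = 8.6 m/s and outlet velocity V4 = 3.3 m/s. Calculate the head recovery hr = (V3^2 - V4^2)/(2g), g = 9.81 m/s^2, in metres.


hr = (8.6^2 - 3.3^2) / (2*9.81) = 3.2146 m


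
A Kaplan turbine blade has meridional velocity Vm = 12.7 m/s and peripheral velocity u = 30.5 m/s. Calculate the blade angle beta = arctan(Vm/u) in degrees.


beta = arctan(12.7 / 30.5) = 22.6065 degrees


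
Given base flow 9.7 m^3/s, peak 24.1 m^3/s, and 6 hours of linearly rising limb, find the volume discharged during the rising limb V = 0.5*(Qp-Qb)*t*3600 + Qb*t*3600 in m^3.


V = 0.5*(24.1 - 9.7)*6*3600 + 9.7*6*3600 = 365040.0000 m^3


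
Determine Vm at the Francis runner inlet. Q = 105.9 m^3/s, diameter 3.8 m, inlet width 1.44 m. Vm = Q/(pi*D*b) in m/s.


Vm = 105.9 / (pi * 3.8 * 1.44) = 6.1603 m/s


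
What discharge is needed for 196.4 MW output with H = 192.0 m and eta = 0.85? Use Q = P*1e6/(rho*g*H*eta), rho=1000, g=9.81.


Q = 196.4 * 1e6 / (1000 * 9.81 * 192.0 * 0.85) = 122.6739 m^3/s


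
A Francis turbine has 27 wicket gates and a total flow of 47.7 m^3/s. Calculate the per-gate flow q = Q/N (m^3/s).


q = 47.7 / 27 = 1.7667 m^3/s


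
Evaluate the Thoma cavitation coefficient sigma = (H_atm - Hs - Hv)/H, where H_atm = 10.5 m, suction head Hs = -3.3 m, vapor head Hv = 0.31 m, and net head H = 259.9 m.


sigma = (10.5 - (-3.3) - 0.31) / 259.9 = 0.0519


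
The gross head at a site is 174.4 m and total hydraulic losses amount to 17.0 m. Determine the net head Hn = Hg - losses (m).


Hn = 174.4 - 17.0 = 157.4000 m


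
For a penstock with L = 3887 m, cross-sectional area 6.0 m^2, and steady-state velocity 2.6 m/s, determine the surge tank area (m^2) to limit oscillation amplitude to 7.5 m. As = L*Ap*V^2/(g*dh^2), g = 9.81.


As = 3887 * 6.0 * 2.6^2 / (9.81 * 7.5^2) = 285.7070 m^2


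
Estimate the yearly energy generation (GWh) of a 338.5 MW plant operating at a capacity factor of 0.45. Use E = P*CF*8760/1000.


E = 338.5 * 0.45 * 8760 / 1000 = 1334.3670 GWh


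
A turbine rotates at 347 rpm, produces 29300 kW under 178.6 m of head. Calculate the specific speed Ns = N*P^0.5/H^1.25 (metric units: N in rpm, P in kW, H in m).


Ns = 347 * 29300^0.5 / 178.6^1.25 = 90.9728


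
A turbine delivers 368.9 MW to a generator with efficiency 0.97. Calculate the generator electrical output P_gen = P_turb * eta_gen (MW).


P_gen = 368.9 * 0.97 = 357.8330 MW


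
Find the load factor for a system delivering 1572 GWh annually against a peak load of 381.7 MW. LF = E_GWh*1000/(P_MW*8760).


LF = 1572 * 1000 / (381.7 * 8760) = 0.4701


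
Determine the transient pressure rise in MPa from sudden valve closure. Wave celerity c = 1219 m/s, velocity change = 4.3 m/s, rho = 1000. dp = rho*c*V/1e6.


dp = 1000 * 1219 * 4.3 / 1e6 = 5.2417 MPa


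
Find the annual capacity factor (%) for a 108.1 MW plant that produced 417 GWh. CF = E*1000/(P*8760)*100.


CF = 417 * 1000 / (108.1 * 8760) * 100 = 44.0358 %


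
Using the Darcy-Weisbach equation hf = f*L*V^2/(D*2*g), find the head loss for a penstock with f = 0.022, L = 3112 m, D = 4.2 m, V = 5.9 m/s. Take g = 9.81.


hf = 0.022 * 3112 * 5.9^2 / (4.2 * 2 * 9.81) = 28.9213 m


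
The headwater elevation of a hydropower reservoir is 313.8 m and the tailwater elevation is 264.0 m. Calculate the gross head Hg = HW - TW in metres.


Hg = 313.8 - 264.0 = 49.8000 m


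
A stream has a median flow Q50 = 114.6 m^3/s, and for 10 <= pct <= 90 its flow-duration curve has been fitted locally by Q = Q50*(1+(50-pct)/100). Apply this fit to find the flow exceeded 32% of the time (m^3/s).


Q = 114.6 * (1 + (50 - 32)/100) = 135.2280 m^3/s


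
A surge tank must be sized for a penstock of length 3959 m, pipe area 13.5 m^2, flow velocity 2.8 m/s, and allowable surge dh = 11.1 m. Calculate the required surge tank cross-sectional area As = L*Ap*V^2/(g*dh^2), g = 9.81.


As = 3959 * 13.5 * 2.8^2 / (9.81 * 11.1^2) = 346.6733 m^2


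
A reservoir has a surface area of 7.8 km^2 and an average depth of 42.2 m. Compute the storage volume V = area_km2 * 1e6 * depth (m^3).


V = 7.8 * 1e6 * 42.2 = 3.2916e+08 m^3


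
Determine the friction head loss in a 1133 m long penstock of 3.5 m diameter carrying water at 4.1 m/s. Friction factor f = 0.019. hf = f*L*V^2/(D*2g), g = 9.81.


hf = 0.019 * 1133 * 4.1^2 / (3.5 * 2 * 9.81) = 5.2697 m


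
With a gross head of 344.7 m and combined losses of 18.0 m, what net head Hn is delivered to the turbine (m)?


Hn = 344.7 - 18.0 = 326.7000 m


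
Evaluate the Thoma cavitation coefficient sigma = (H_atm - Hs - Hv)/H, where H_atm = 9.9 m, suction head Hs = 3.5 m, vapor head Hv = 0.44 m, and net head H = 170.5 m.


sigma = (9.9 - 3.5 - 0.44) / 170.5 = 0.0350


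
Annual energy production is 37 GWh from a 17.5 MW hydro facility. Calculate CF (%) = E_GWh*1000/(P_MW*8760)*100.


CF = 37 * 1000 / (17.5 * 8760) * 100 = 24.1357 %


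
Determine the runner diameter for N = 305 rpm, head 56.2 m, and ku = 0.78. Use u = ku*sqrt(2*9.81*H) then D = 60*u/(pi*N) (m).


u = 0.78 * sqrt(2*9.81*56.2) = 25.9007 m/s
D = 60 * 25.9007 / (pi * 305) = 1.6219 m


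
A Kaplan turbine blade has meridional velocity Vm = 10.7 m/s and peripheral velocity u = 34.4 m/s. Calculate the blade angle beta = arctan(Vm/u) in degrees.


beta = arctan(10.7 / 34.4) = 17.2781 degrees


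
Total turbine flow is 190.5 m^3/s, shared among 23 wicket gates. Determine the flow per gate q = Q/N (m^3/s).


q = 190.5 / 23 = 8.2826 m^3/s


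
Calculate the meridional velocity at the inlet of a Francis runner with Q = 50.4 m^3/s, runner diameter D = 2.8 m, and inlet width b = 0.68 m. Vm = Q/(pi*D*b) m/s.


Vm = 50.4 / (pi * 2.8 * 0.68) = 8.4258 m/s


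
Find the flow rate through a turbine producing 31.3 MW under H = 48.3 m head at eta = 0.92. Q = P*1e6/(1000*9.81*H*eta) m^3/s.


Q = 31.3 * 1e6 / (1000 * 9.81 * 48.3 * 0.92) = 71.8026 m^3/s


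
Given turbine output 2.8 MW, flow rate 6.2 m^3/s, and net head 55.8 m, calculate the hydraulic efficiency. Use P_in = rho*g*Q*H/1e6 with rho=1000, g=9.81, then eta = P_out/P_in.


P_in = 1000 * 9.81 * 6.2 * 55.8 / 1e6 = 3.3939 MW
eta = 2.8 / 3.3939 = 0.8250


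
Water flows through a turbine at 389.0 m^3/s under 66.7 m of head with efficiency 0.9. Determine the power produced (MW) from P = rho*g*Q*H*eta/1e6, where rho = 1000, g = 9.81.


P = 1000 * 9.81 * 389.0 * 66.7 * 0.9 / 1e6 = 229.0799 MW


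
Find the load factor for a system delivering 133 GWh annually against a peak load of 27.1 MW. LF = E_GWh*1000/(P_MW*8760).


LF = 133 * 1000 / (27.1 * 8760) = 0.5602


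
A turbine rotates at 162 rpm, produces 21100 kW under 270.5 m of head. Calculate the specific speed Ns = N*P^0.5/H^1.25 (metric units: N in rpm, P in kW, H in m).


Ns = 162 * 21100^0.5 / 270.5^1.25 = 21.4510


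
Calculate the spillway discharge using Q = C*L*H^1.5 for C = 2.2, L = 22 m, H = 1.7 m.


Q = 2.2 * 22 * 1.7^1.5 = 107.2800 m^3/s


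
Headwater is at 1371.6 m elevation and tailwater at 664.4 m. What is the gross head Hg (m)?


Hg = 1371.6 - 664.4 = 707.2000 m


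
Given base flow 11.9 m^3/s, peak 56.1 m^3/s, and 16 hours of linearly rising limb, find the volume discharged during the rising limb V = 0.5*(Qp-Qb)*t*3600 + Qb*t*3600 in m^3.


V = 0.5*(56.1 - 11.9)*16*3600 + 11.9*16*3600 = 1.9584e+06 m^3


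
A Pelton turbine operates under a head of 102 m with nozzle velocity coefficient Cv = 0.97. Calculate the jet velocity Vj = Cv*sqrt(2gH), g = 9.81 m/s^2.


Vj = 0.97 * sqrt(2*9.81*102) = 43.3932 m/s


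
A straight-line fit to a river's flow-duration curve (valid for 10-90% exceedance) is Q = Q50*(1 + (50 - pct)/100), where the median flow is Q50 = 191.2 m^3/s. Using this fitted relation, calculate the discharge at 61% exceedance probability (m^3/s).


Q = 191.2 * (1 + (50 - 61)/100) = 170.1680 m^3/s


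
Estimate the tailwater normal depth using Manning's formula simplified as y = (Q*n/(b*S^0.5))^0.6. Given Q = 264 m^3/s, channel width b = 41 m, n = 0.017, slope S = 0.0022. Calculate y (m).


y = (264 * 0.017 / (41 * 0.0022^0.5))^0.6 = 1.6628 m


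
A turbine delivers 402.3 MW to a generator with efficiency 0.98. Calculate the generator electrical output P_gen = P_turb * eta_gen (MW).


P_gen = 402.3 * 0.98 = 394.2540 MW


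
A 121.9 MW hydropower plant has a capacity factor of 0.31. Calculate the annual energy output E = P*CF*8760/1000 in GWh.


E = 121.9 * 0.31 * 8760 / 1000 = 331.0316 GWh


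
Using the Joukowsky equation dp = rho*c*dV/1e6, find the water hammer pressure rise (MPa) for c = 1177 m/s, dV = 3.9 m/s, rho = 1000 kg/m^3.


dp = 1000 * 1177 * 3.9 / 1e6 = 4.5903 MPa


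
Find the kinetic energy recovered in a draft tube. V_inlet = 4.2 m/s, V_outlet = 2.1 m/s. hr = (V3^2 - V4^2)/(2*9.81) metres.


hr = (4.2^2 - 2.1^2) / (2*9.81) = 0.6743 m


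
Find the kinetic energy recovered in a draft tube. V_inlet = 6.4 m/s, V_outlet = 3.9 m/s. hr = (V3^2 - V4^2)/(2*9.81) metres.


hr = (6.4^2 - 3.9^2) / (2*9.81) = 1.3124 m


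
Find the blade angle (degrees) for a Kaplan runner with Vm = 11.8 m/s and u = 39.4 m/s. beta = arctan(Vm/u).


beta = arctan(11.8 / 39.4) = 16.6726 degrees


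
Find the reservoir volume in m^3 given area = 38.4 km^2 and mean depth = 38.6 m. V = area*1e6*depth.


V = 38.4 * 1e6 * 38.6 = 1.4822e+09 m^3


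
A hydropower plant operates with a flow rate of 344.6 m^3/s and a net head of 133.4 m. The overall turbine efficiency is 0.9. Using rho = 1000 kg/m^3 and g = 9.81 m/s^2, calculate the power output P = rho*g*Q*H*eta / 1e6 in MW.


P = 1000 * 9.81 * 344.6 * 133.4 * 0.9 / 1e6 = 405.8660 MW


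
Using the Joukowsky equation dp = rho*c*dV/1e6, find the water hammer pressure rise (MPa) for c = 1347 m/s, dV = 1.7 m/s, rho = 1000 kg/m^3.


dp = 1000 * 1347 * 1.7 / 1e6 = 2.2899 MPa


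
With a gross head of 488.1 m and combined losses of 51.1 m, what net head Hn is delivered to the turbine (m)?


Hn = 488.1 - 51.1 = 437.0000 m


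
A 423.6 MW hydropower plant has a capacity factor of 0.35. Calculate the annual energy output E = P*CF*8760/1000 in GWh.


E = 423.6 * 0.35 * 8760 / 1000 = 1298.7576 GWh


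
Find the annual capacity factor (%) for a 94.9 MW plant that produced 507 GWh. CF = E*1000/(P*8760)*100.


CF = 507 * 1000 / (94.9 * 8760) * 100 = 60.9871 %


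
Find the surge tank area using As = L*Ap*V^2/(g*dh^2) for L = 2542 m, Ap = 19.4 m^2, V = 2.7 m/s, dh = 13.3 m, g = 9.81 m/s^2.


As = 2542 * 19.4 * 2.7^2 / (9.81 * 13.3^2) = 207.1727 m^2


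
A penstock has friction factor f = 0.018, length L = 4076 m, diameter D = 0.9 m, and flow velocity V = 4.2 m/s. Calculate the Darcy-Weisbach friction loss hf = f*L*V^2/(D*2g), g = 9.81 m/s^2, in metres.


hf = 0.018 * 4076 * 4.2^2 / (0.9 * 2 * 9.81) = 73.2932 m


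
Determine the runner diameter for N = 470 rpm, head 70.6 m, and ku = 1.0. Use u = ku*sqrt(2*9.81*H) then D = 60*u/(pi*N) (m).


u = 1.0 * sqrt(2*9.81*70.6) = 37.2179 m/s
D = 60 * 37.2179 / (pi * 470) = 1.5124 m


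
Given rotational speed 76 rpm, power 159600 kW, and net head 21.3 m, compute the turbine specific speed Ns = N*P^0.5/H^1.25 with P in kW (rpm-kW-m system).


Ns = 76 * 159600^0.5 / 21.3^1.25 = 663.5223


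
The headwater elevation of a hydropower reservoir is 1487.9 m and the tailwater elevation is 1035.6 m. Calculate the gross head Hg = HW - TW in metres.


Hg = 1487.9 - 1035.6 = 452.3000 m


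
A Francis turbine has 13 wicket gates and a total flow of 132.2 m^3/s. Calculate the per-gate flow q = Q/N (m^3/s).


q = 132.2 / 13 = 10.1692 m^3/s


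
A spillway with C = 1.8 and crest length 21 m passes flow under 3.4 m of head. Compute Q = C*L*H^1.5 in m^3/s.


Q = 1.8 * 21 * 3.4^1.5 = 236.9792 m^3/s


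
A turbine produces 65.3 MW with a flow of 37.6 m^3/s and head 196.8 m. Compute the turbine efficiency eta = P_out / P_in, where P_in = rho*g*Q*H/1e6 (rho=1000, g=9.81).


P_in = 1000 * 9.81 * 37.6 * 196.8 / 1e6 = 72.5909 MW
eta = 65.3 / 72.5909 = 0.8996


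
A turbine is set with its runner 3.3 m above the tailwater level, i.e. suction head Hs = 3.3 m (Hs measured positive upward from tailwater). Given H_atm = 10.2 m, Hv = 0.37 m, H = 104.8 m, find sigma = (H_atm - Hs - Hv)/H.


sigma = (10.2 - 3.3 - 0.37) / 104.8 = 0.0623


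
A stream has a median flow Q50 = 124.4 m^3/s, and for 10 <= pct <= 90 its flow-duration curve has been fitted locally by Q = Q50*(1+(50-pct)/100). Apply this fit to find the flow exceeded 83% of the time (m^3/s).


Q = 124.4 * (1 + (50 - 83)/100) = 83.3480 m^3/s


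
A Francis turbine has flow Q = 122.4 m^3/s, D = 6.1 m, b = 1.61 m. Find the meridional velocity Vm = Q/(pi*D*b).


Vm = 122.4 / (pi * 6.1 * 1.61) = 3.9671 m/s


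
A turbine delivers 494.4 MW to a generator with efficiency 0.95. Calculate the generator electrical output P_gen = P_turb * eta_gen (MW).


P_gen = 494.4 * 0.95 = 469.6800 MW


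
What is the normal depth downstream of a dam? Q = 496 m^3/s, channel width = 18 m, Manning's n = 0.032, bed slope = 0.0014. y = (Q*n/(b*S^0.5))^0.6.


y = (496 * 0.032 / (18 * 0.0014^0.5))^0.6 = 6.6585 m


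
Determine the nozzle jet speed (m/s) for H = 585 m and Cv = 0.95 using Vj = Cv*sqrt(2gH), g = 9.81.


Vj = 0.95 * sqrt(2*9.81*585) = 101.7773 m/s


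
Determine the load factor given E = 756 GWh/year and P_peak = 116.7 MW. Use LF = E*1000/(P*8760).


LF = 756 * 1000 / (116.7 * 8760) = 0.7395


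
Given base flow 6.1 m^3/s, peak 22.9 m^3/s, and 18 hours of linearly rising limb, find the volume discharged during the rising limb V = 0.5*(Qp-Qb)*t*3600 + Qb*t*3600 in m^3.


V = 0.5*(22.9 - 6.1)*18*3600 + 6.1*18*3600 = 939600.0000 m^3


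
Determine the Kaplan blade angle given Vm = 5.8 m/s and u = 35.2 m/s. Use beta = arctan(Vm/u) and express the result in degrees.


beta = arctan(5.8 / 35.2) = 9.3567 degrees


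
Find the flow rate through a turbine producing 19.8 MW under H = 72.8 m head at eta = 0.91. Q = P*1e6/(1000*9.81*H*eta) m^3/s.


Q = 19.8 * 1e6 / (1000 * 9.81 * 72.8 * 0.91) = 30.4666 m^3/s


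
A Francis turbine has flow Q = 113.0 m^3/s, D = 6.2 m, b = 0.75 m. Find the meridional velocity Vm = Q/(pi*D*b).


Vm = 113.0 / (pi * 6.2 * 0.75) = 7.7353 m/s


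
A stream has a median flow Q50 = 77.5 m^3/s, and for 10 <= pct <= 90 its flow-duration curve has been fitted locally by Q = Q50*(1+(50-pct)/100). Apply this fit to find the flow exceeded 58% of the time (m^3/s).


Q = 77.5 * (1 + (50 - 58)/100) = 71.3000 m^3/s


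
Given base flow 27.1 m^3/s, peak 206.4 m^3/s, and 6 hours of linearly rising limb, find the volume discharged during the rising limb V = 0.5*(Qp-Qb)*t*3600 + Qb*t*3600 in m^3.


V = 0.5*(206.4 - 27.1)*6*3600 + 27.1*6*3600 = 2.5218e+06 m^3


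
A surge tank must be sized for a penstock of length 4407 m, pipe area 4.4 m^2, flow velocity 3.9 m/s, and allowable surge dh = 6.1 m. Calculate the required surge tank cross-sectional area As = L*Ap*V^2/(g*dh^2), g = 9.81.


As = 4407 * 4.4 * 3.9^2 / (9.81 * 6.1^2) = 807.9719 m^2


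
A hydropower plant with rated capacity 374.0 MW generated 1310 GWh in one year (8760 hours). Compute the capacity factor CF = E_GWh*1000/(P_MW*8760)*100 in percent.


CF = 1310 * 1000 / (374.0 * 8760) * 100 = 39.9849 %


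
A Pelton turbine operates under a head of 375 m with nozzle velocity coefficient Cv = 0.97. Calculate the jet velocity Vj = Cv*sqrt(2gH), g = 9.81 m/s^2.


Vj = 0.97 * sqrt(2*9.81*375) = 83.2026 m/s


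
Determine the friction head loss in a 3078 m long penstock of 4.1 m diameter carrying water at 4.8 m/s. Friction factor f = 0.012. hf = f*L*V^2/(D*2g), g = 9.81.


hf = 0.012 * 3078 * 4.8^2 / (4.1 * 2 * 9.81) = 10.5791 m


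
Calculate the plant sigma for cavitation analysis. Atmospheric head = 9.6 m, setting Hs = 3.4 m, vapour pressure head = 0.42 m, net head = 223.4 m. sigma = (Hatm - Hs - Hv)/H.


sigma = (9.6 - 3.4 - 0.42) / 223.4 = 0.0259


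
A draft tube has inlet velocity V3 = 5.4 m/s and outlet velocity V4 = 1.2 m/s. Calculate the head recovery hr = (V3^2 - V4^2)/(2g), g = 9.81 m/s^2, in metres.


hr = (5.4^2 - 1.2^2) / (2*9.81) = 1.4128 m


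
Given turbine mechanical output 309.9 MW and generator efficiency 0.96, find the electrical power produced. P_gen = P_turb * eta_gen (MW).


P_gen = 309.9 * 0.96 = 297.5040 MW


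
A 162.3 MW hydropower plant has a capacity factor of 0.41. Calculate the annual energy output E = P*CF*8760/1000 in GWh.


E = 162.3 * 0.41 * 8760 / 1000 = 582.9167 GWh


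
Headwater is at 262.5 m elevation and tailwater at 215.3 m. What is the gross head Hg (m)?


Hg = 262.5 - 215.3 = 47.2000 m


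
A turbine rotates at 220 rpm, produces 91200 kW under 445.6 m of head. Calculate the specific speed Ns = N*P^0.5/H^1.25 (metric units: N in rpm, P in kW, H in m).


Ns = 220 * 91200^0.5 / 445.6^1.25 = 32.4518


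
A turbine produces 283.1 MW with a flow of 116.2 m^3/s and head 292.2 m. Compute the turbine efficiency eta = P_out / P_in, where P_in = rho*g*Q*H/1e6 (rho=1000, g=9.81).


P_in = 1000 * 9.81 * 116.2 * 292.2 / 1e6 = 333.0852 MW
eta = 283.1 / 333.0852 = 0.8499


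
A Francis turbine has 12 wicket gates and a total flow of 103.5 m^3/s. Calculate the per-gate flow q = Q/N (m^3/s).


q = 103.5 / 12 = 8.6250 m^3/s


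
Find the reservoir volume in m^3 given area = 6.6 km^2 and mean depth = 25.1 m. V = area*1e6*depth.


V = 6.6 * 1e6 * 25.1 = 1.6566e+08 m^3


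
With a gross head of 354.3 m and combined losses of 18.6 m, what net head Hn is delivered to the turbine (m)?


Hn = 354.3 - 18.6 = 335.7000 m


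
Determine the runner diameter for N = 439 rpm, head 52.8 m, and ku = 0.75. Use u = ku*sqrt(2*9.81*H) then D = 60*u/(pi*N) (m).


u = 0.75 * sqrt(2*9.81*52.8) = 24.1395 m/s
D = 60 * 24.1395 / (pi * 439) = 1.0502 m


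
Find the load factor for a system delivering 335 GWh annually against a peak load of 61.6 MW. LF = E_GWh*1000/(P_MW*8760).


LF = 335 * 1000 / (61.6 * 8760) = 0.6208


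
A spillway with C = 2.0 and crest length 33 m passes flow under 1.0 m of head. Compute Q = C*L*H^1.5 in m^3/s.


Q = 2.0 * 33 * 1.0^1.5 = 66.0000 m^3/s


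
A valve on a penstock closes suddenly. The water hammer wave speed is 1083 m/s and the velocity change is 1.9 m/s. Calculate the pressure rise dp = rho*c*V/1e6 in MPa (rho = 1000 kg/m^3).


dp = 1000 * 1083 * 1.9 / 1e6 = 2.0577 MPa


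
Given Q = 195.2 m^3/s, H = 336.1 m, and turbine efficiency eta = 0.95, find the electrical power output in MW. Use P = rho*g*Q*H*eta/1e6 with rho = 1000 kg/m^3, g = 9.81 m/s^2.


P = 1000 * 9.81 * 195.2 * 336.1 * 0.95 / 1e6 = 611.4218 MW


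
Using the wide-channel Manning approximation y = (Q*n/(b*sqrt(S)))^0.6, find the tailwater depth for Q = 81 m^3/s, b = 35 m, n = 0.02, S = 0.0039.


y = (81 * 0.02 / (35 * 0.0039^0.5))^0.6 = 0.8355 m


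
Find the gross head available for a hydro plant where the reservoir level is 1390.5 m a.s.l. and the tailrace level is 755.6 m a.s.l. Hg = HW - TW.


Hg = 1390.5 - 755.6 = 634.9000 m


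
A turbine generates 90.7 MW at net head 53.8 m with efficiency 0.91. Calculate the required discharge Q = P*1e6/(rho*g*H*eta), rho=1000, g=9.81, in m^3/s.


Q = 90.7 * 1e6 / (1000 * 9.81 * 53.8 * 0.91) = 188.8490 m^3/s


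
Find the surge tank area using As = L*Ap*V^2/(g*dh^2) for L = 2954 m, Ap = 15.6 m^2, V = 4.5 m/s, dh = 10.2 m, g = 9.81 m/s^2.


As = 2954 * 15.6 * 4.5^2 / (9.81 * 10.2^2) = 914.3043 m^2


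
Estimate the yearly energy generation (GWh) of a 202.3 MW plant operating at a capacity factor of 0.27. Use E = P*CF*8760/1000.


E = 202.3 * 0.27 * 8760 / 1000 = 478.4800 GWh


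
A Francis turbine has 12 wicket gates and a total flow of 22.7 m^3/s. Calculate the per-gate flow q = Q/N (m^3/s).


q = 22.7 / 12 = 1.8917 m^3/s


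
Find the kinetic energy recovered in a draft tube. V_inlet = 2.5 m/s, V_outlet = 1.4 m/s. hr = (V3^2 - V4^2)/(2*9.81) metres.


hr = (2.5^2 - 1.4^2) / (2*9.81) = 0.2187 m


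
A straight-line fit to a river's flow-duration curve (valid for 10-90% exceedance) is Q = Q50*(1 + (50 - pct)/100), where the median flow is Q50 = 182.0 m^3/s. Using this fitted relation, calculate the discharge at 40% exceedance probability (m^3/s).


Q = 182.0 * (1 + (50 - 40)/100) = 200.2000 m^3/s


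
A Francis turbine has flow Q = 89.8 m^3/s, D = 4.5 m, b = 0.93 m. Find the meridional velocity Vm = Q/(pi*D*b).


Vm = 89.8 / (pi * 4.5 * 0.93) = 6.8302 m/s


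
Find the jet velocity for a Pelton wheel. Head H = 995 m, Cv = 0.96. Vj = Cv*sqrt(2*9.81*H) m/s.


Vj = 0.96 * sqrt(2*9.81*995) = 134.1320 m/s


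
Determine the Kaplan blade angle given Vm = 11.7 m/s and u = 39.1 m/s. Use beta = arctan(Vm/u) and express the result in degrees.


beta = arctan(11.7 / 39.1) = 16.6589 degrees


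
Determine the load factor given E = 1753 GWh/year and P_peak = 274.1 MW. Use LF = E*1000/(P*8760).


LF = 1753 * 1000 / (274.1 * 8760) = 0.7301


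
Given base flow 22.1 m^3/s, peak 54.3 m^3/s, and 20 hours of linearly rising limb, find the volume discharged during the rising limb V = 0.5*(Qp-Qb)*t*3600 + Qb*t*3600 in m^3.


V = 0.5*(54.3 - 22.1)*20*3600 + 22.1*20*3600 = 2.7504e+06 m^3


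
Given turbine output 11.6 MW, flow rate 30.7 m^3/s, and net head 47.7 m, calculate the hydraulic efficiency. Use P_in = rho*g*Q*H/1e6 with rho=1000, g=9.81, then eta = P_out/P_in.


P_in = 1000 * 9.81 * 30.7 * 47.7 / 1e6 = 14.3657 MW
eta = 11.6 / 14.3657 = 0.8075


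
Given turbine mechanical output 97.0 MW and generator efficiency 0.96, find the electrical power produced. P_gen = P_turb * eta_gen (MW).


P_gen = 97.0 * 0.96 = 93.1200 MW


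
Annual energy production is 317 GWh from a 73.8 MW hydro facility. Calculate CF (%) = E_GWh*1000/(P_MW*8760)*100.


CF = 317 * 1000 / (73.8 * 8760) * 100 = 49.0342 %


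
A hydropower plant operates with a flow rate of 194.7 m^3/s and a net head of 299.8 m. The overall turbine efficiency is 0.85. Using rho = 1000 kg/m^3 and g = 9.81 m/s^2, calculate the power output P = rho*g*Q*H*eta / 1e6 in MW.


P = 1000 * 9.81 * 194.7 * 299.8 * 0.85 / 1e6 = 486.7271 MW


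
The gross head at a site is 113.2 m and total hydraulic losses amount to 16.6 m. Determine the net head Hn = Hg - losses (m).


Hn = 113.2 - 16.6 = 96.6000 m


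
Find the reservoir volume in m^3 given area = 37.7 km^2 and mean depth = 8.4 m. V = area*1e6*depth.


V = 37.7 * 1e6 * 8.4 = 3.1668e+08 m^3


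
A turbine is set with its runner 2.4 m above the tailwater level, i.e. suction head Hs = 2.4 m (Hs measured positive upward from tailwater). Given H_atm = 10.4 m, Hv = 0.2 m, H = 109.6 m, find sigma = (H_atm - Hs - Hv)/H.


sigma = (10.4 - 2.4 - 0.2) / 109.6 = 0.0712


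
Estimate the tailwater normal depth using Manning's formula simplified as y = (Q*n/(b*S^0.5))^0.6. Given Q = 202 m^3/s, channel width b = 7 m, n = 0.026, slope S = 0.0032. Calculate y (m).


y = (202 * 0.026 / (7 * 0.0032^0.5))^0.6 = 4.7162 m


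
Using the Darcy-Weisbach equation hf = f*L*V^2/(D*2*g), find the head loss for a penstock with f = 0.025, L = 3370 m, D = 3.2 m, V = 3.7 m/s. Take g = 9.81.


hf = 0.025 * 3370 * 3.7^2 / (3.2 * 2 * 9.81) = 18.3706 m


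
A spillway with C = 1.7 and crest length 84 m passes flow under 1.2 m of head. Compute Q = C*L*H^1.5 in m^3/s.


Q = 1.7 * 84 * 1.2^1.5 = 187.7155 m^3/s


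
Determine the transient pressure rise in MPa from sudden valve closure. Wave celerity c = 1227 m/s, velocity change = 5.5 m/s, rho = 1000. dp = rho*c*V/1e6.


dp = 1000 * 1227 * 5.5 / 1e6 = 6.7485 MPa


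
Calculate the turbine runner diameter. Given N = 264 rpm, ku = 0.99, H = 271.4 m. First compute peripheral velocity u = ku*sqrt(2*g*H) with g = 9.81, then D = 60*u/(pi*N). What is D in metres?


u = 0.99 * sqrt(2*9.81*271.4) = 72.2420 m/s
D = 60 * 72.2420 / (pi * 264) = 5.2262 m


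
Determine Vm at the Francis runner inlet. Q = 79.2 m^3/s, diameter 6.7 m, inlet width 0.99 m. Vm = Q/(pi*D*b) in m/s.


Vm = 79.2 / (pi * 6.7 * 0.99) = 3.8007 m/s


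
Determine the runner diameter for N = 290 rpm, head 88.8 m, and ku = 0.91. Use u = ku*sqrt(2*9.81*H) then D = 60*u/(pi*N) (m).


u = 0.91 * sqrt(2*9.81*88.8) = 37.9837 m/s
D = 60 * 37.9837 / (pi * 290) = 2.5015 m


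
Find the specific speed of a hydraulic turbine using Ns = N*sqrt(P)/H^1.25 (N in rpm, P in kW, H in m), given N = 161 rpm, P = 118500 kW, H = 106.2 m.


Ns = 161 * 118500^0.5 / 106.2^1.25 = 162.5659


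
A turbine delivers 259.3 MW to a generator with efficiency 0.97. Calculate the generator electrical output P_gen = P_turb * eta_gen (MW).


P_gen = 259.3 * 0.97 = 251.5210 MW


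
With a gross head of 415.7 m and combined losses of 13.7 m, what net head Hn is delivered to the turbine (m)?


Hn = 415.7 - 13.7 = 402.0000 m


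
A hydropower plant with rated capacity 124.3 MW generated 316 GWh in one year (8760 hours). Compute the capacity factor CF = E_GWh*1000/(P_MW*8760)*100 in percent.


CF = 316 * 1000 / (124.3 * 8760) * 100 = 29.0210 %


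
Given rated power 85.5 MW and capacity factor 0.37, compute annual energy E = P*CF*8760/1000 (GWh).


E = 85.5 * 0.37 * 8760 / 1000 = 277.1226 GWh


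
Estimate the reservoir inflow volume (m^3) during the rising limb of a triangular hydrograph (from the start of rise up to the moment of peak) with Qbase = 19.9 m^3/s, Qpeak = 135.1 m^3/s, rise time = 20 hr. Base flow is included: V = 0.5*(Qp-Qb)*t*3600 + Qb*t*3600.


V = 0.5*(135.1 - 19.9)*20*3600 + 19.9*20*3600 = 5.5800e+06 m^3


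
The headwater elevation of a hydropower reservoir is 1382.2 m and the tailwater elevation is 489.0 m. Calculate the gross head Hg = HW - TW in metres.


Hg = 1382.2 - 489.0 = 893.2000 m


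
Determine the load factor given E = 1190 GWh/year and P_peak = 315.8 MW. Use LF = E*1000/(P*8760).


LF = 1190 * 1000 / (315.8 * 8760) = 0.4302


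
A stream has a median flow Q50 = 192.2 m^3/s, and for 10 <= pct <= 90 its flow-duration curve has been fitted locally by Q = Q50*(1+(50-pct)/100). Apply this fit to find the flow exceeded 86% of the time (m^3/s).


Q = 192.2 * (1 + (50 - 86)/100) = 123.0080 m^3/s


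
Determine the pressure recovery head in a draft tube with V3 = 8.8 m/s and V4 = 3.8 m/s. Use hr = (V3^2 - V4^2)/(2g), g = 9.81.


hr = (8.8^2 - 3.8^2) / (2*9.81) = 3.2110 m


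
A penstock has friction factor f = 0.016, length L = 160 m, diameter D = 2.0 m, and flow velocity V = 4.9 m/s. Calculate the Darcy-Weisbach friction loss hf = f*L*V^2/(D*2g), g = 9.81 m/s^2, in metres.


hf = 0.016 * 160 * 4.9^2 / (2.0 * 2 * 9.81) = 1.5664 m


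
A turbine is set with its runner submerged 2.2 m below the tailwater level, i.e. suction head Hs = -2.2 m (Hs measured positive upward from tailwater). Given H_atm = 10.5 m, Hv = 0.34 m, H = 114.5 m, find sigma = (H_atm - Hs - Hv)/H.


sigma = (10.5 - (-2.2) - 0.34) / 114.5 = 0.1079


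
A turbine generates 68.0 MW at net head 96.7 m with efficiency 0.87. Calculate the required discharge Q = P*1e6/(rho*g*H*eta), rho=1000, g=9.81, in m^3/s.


Q = 68.0 * 1e6 / (1000 * 9.81 * 96.7 * 0.87) = 82.3937 m^3/s


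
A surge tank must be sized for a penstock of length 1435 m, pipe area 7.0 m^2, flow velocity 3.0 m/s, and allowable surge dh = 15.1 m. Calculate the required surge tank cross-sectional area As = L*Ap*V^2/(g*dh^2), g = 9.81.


As = 1435 * 7.0 * 3.0^2 / (9.81 * 15.1^2) = 40.4175 m^2


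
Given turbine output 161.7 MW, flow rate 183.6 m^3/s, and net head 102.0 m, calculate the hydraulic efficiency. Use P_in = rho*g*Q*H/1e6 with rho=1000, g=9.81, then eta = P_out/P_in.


P_in = 1000 * 9.81 * 183.6 * 102.0 / 1e6 = 183.7138 MW
eta = 161.7 / 183.7138 = 0.8802


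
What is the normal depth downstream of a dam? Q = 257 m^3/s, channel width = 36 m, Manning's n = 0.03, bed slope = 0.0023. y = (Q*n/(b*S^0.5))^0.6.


y = (257 * 0.03 / (36 * 0.0023^0.5))^0.6 = 2.4543 m


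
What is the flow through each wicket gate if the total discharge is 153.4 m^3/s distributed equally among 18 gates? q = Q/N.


q = 153.4 / 18 = 8.5222 m^3/s


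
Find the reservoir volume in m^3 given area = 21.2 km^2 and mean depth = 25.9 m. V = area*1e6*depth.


V = 21.2 * 1e6 * 25.9 = 5.4908e+08 m^3


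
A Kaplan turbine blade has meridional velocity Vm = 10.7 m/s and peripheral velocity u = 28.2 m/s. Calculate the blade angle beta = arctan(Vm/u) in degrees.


beta = arctan(10.7 / 28.2) = 20.7784 degrees


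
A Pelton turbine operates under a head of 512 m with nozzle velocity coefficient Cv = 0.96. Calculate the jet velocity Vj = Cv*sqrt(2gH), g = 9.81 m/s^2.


Vj = 0.96 * sqrt(2*9.81*512) = 96.2179 m/s


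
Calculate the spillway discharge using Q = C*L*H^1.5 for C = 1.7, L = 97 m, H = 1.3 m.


Q = 1.7 * 97 * 1.3^1.5 = 244.4194 m^3/s


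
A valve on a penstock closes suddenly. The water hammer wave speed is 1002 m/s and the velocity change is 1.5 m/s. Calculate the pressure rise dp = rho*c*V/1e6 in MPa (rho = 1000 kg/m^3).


dp = 1000 * 1002 * 1.5 / 1e6 = 1.5030 MPa


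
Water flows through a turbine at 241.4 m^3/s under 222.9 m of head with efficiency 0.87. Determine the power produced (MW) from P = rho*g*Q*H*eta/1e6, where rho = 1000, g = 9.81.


P = 1000 * 9.81 * 241.4 * 222.9 * 0.87 / 1e6 = 459.2356 MW


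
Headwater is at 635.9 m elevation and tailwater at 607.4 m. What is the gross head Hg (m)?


Hg = 635.9 - 607.4 = 28.5000 m


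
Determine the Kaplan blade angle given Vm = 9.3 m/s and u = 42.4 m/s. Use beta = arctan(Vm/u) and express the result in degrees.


beta = arctan(9.3 / 42.4) = 12.3713 degrees


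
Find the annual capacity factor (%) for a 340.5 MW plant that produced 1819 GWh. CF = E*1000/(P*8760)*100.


CF = 1819 * 1000 / (340.5 * 8760) * 100 = 60.9834 %


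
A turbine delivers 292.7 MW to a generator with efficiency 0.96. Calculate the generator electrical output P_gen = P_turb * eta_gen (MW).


P_gen = 292.7 * 0.96 = 280.9920 MW


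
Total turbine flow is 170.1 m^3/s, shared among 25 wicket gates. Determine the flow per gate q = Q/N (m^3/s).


q = 170.1 / 25 = 6.8040 m^3/s


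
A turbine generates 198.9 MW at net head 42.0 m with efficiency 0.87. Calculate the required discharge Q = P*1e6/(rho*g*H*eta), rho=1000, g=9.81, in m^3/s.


Q = 198.9 * 1e6 / (1000 * 9.81 * 42.0 * 0.87) = 554.8777 m^3/s


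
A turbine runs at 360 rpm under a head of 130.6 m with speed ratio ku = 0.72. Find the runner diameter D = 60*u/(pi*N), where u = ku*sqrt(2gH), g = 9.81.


u = 0.72 * sqrt(2*9.81*130.6) = 36.4463 m/s
D = 60 * 36.4463 / (pi * 360) = 1.9335 m


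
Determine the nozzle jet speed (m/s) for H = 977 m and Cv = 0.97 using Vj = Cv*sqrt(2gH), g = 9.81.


Vj = 0.97 * sqrt(2*9.81*977) = 134.2977 m/s


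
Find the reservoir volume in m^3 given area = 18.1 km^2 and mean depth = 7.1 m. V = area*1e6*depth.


V = 18.1 * 1e6 * 7.1 = 1.2851e+08 m^3


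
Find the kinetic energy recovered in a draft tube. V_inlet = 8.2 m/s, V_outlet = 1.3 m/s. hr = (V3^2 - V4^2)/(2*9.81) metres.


hr = (8.2^2 - 1.3^2) / (2*9.81) = 3.3410 m


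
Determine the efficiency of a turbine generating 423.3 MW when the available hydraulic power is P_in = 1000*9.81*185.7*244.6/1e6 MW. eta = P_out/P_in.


P_in = 1000 * 9.81 * 185.7 * 244.6 / 1e6 = 445.5920 MW
eta = 423.3 / 445.5920 = 0.9500


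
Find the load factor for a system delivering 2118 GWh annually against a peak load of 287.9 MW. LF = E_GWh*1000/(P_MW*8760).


LF = 2118 * 1000 / (287.9 * 8760) = 0.8398


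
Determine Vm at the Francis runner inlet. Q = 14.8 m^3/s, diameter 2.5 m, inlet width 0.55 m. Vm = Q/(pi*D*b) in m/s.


Vm = 14.8 / (pi * 2.5 * 0.55) = 3.4262 m/s


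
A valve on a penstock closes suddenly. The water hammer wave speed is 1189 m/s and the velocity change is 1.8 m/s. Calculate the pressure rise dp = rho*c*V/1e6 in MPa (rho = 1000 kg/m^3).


dp = 1000 * 1189 * 1.8 / 1e6 = 2.1402 MPa


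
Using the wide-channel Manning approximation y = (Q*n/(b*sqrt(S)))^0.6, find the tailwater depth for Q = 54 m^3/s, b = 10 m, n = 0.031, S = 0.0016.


y = (54 * 0.031 / (10 * 0.0016^0.5))^0.6 = 2.3606 m


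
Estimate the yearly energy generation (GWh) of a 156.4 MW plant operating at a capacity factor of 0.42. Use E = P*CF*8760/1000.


E = 156.4 * 0.42 * 8760 / 1000 = 575.4269 GWh
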